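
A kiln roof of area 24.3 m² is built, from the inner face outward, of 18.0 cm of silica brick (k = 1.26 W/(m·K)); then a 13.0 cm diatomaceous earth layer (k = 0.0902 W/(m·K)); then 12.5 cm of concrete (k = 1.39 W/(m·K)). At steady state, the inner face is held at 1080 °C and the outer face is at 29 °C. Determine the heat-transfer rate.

Treat each layer as a resistance in series:
  R_silica brick = L/(kA) = 0.180/(1.26·24.3) = 0.005879 K/W
  R_diatomaceous earth = L/(kA) = 0.130/(0.0902·24.3) = 0.05931 K/W
  R_concrete = L/(kA) = 0.125/(1.39·24.3) = 0.003701 K/W
ΣR = 0.005879 + 0.05931 + 0.003701 = 0.06889 K/W
Q = ΔT/ΣR = (1080 °C − 29 °C)/0.06889 = 15300 W

Q = 15300 W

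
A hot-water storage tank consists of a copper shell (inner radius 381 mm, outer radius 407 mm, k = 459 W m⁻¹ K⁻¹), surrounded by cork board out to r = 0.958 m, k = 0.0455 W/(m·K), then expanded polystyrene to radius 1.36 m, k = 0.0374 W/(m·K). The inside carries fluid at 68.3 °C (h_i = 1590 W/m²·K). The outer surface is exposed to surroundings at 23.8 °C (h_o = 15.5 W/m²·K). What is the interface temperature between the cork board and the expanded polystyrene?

T = 33.2 °C

Resistance network (inner→outer):
  R_conv,in = 1/(4πr²h) = 1/(4π·0.381²·1590) = 3.448×10^-4 K/W
  R_copper = (1/0.381 − 1/0.407)/(4πk) = 0.1677/(4π·459) = 2.907×10^-5 K/W
  R_cork board = (1/0.407 − 1/0.958)/(4πk) = 1.413/(4π·0.0455) = 2.472 K/W
  R_expanded polystyrene = (1/0.958 − 1/1.36)/(4πk) = 0.3085/(4π·0.0374) = 0.6565 K/W
  R_conv,out = 1/(4πr²h) = 1/(4π·1.36²·15.5) = 0.002776 K/W
ΣR = 3.448×10^-4 + 2.907×10^-5 + 2.472 + 0.6565 + 0.002776 = 3.132 K/W
Q = ΔT/ΣR = (68.3 °C − 23.8 °C)/3.132 = 14.21 W
From the inner boundary to the cork board/expanded polystyrene interface, ΣR_partial = 2.472 K/W.
T_interface = T_in − Q·ΣR_partial = 68.3 °C − (14.21)(2.472) = 33.2 °C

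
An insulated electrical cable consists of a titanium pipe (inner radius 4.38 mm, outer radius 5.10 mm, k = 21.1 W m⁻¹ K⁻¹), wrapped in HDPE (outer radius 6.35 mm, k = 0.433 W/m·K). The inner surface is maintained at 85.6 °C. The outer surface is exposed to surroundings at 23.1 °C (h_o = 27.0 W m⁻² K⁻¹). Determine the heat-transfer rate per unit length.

Resistance network (inner→outer):
  R'_titanium = ln(0.00510/0.00438)/(2πk) = 0.1522/(2π·21.1) = 0.001148 m·K/W
  R'_HDPE = ln(0.00635/0.00510)/(2πk) = 0.2192/(2π·0.433) = 0.08058 m·K/W
  R'_conv,out = 1/(2πr h) = 1/(2π·0.00635·27.0) = 0.9283 m·K/W
ΣR = 0.001148 + 0.08058 + 0.9283 = 1.010 m·K/W
Q' = ΔT/ΣR = (85.6 °C − 23.1 °C)/1.010 = 61.9 W/m

Q' = 61.9 W/m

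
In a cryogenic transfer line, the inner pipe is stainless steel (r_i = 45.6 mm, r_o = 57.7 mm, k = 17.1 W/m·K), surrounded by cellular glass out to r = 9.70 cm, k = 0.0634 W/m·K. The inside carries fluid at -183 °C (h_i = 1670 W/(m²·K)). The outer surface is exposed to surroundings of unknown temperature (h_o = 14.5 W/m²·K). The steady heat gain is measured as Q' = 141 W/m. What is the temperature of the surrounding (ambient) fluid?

Sum the resistances:
  R'_conv,in = 1/(2πr h) = 1/(2π·0.0456·1670) = 0.002090 m·K/W
  R'_stainless steel = ln(0.0577/0.0456)/(2πk) = 0.2353/(2π·17.1) = 0.002190 m·K/W
  R'_cellular glass = ln(0.0970/0.0577)/(2πk) = 0.5195/(2π·0.0634) = 1.304 m·K/W
  R'_conv,out = 1/(2πr h) = 1/(2π·0.0970·14.5) = 0.1132 m·K/W
ΣR = 1.421 m·K/W
ΔT = Q'·ΣR = 141 × 1.421 = 200.4 K
Heat flows inward, so T_out = T_in + ΔT = -183 + 200.4 = 17.4 °C

T_out = 17.4 °C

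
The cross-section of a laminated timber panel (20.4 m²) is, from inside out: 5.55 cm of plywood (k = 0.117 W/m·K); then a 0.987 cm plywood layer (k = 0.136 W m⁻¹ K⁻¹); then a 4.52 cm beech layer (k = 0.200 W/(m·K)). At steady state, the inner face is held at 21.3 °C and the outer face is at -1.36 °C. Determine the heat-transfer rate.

Q = 598 W

Resistance network (inner→outer):
  R_plywood = L/(kA) = 0.0555/(0.117·20.4) = 0.02325 K/W
  R_plywood = L/(kA) = 0.00987/(0.136·20.4) = 0.003558 K/W
  R_beech = L/(kA) = 0.0452/(0.200·20.4) = 0.01108 K/W
ΣR = 0.02325 + 0.003558 + 0.01108 = 0.03789 K/W
Q = ΔT/ΣR = (21.3 °C − -1.36 °C)/0.03789 = 598 W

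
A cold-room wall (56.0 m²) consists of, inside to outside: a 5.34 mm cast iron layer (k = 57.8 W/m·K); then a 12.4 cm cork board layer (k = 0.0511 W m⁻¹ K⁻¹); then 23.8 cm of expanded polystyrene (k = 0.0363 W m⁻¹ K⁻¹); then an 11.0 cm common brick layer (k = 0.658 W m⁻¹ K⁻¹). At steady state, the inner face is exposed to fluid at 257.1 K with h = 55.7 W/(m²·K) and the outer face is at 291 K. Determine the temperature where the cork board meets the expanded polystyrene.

T = 266.14 K

Treat each layer as a resistance in series:
  R_conv,in = 1/(hA) = 1/(55.7·56.0) = 3.206×10^-4 K/W
  R_cast iron = L/(kA) = 0.00534/(57.8·56.0) = 1.650×10^-6 K/W
  R_cork board = L/(kA) = 0.124/(0.0511·56.0) = 0.04333 K/W
  R_expanded polystyrene = L/(kA) = 0.238/(0.0363·56.0) = 0.1171 K/W
  R_common brick = L/(kA) = 0.110/(0.658·56.0) = 0.002985 K/W
ΣR = 3.206×10^-4 + 1.650×10^-6 + 0.04333 + 0.1171 + 0.002985 = 0.1637 K/W
Q = ΔT/ΣR = (257.1 K − 291 K)/0.1637 = -207.1 W
From the inner boundary to the cork board/expanded polystyrene interface, ΣR_partial = 0.04365 K/W.
T_interface = T_in − Q·ΣR_partial = 257.1 K − (-207.1)(0.04365) = 266.14 K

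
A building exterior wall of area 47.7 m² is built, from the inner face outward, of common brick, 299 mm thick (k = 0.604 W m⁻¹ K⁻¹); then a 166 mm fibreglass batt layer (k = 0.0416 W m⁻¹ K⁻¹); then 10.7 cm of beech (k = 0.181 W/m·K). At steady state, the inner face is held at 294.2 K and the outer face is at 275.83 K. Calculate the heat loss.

Treat each layer as a resistance in series:
  R_common brick = L/(kA) = 0.299/(0.604·47.7) = 0.01038 K/W
  R_fibreglass batt = L/(kA) = 0.166/(0.0416·47.7) = 0.08366 K/W
  R_beech = L/(kA) = 0.107/(0.181·47.7) = 0.01239 K/W
ΣR = 0.01038 + 0.08366 + 0.01239 = 0.1064 K/W
Q = ΔT/ΣR = (294.2 K − 275.83 K)/0.1064 = 173 W

Q = 173 W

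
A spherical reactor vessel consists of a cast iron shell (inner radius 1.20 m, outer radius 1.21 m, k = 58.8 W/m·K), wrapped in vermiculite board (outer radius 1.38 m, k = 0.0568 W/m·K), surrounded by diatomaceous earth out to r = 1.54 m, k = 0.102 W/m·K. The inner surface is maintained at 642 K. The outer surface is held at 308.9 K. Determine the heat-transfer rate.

Resistance network (inner→outer):
  R_cast iron = (1/1.20 − 1/1.21)/(4πk) = 0.006887/(4π·58.8) = 9.321×10^-6 K/W
  R_vermiculite board = (1/1.21 − 1/1.38)/(4πk) = 0.1018/(4π·0.0568) = 0.1426 K/W
  R_diatomaceous earth = (1/1.38 − 1/1.54)/(4πk) = 0.07529/(4π·0.102) = 0.05874 K/W
ΣR = 9.321×10^-6 + 0.1426 + 0.05874 = 0.2013 K/W
Q = ΔT/ΣR = (642 K − 308.9 K)/0.2013 = 1650 W

Q = 1650 W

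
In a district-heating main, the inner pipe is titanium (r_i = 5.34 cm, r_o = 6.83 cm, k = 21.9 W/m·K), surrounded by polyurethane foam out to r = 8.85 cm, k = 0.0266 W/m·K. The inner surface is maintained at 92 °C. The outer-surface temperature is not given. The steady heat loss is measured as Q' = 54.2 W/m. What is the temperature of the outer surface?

T_out = 7.88 °C

Series resistances:
  R'_titanium = ln(0.0683/0.0534)/(2πk) = 0.2461/(2π·21.9) = 0.001788 m·K/W
  R'_polyurethane foam = ln(0.0885/0.0683)/(2πk) = 0.2591/(2π·0.0266) = 1.550 m·K/W
ΣR = 1.552 m·K/W
ΔT = Q'·ΣR = 54.2 × 1.552 = 84.12 K
Heat flows outward, so T_out = T_in − ΔT = 92 − 84.12 = 7.88 °C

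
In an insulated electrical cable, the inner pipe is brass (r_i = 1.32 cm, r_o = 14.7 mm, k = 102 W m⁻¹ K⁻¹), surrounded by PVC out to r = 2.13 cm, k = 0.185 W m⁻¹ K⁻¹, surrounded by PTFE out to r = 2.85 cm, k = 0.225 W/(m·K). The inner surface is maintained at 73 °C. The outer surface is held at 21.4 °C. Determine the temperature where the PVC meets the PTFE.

Series thermal resistances, inner to outer:
  R'_brass = ln(0.0147/0.0132)/(2πk) = 0.1076/(2π·102) = 1.679×10^-4 m·K/W
  R'_PVC = ln(0.0213/0.0147)/(2πk) = 0.3709/(2π·0.185) = 0.3190 m·K/W
  R'_PTFE = ln(0.0285/0.0213)/(2πk) = 0.2912/(2π·0.225) = 0.2060 m·K/W
ΣR = 1.679×10^-4 + 0.3190 + 0.2060 = 0.5252 m·K/W
Q' = ΔT/ΣR = (73 °C − 21.4 °C)/0.5252 = 98.25 W/m
From the inner boundary to the PVC/PTFE interface, ΣR_partial = 0.3192 m·K/W.
T_interface = T_in − Q'·ΣR_partial = 73 °C − (98.25)(0.3192) = 41.6 °C

T = 41.6 °C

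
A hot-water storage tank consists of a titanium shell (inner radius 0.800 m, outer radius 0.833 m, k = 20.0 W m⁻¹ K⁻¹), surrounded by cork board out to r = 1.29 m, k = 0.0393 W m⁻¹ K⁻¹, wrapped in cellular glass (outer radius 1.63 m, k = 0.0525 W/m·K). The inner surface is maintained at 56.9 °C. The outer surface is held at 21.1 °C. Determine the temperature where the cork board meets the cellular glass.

T = 29.0 °C

Series thermal resistances, inner to outer:
  R_titanium = (1/0.800 − 1/0.833)/(4πk) = 0.04952/(4π·20.0) = 1.970×10^-4 K/W
  R_cork board = (1/0.833 − 1/1.29)/(4πk) = 0.4253/(4π·0.0393) = 0.8612 K/W
  R_cellular glass = (1/1.29 − 1/1.63)/(4πk) = 0.1617/(4π·0.0525) = 0.2451 K/W
ΣR = 1.970×10^-4 + 0.8612 + 0.2451 = 1.106 K/W
Q = ΔT/ΣR = (56.9 °C − 21.1 °C)/1.106 = 32.37 W
From the inner boundary to the cork board/cellular glass interface, ΣR_partial = 0.8614 K/W.
T_interface = T_in − Q·ΣR_partial = 56.9 °C − (32.37)(0.8614) = 29.0 °C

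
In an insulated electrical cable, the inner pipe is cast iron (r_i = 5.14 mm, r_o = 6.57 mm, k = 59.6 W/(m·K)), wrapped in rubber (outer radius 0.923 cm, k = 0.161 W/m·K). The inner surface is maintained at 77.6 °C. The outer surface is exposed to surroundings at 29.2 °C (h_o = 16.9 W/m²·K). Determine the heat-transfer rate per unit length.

Q' = 35.7 W/m

Series thermal resistances, inner to outer:
  R'_cast iron = ln(0.00657/0.00514)/(2πk) = 0.2455/(2π·59.6) = 6.555×10^-4 m·K/W
  R'_rubber = ln(0.00923/0.00657)/(2πk) = 0.3399/(2π·0.161) = 0.3360 m·K/W
  R'_conv,out = 1/(2πr h) = 1/(2π·0.00923·16.9) = 1.020 m·K/W
ΣR = 6.555×10^-4 + 0.3360 + 1.020 = 1.357 m·K/W
Q' = ΔT/ΣR = (77.6 °C − 29.2 °C)/1.357 = 35.7 W/m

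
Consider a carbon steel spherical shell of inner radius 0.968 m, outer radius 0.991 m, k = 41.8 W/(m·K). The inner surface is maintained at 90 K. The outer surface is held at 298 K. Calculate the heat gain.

Q = 4πk·ΔT/(1/r₁ − 1/r₂) = 4π × 41.8 × 208 / (1/0.968 − 1/0.991) = 4.56×10^6 W

Q = 4560 kW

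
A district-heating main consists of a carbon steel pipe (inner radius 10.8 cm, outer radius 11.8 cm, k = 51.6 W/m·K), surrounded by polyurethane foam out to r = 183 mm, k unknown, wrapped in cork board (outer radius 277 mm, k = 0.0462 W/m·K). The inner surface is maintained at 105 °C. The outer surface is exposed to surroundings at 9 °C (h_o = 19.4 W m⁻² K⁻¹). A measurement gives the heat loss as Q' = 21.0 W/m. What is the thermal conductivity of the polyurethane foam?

k = 0.0224 W/m·K

ΣR = ΔT/Q' = |105 − 9|/21.0 = 4.571 m·K/W
Known resistances:
  R'_carbon steel = ln(0.118/0.108)/(2πk) = 0.08855/(2π·51.6) = 2.731×10^-4 m·K/W
  R'_cork board = ln(0.277/0.183)/(2πk) = 0.4145/(2π·0.0462) = 1.428 m·K/W
  R'_conv,out = 1/(2πr h) = 1/(2π·0.277·19.4) = 0.02962 m·K/W
R_polyurethane foam = ΣR − ΣR_known = 4.571 − 1.458 = 3.113 m·K/W
ln(r₂/r₁)/(2πk) = 3.113 ⇒ k = 0.4388/(2π·3.113) = 0.0224 W/m·K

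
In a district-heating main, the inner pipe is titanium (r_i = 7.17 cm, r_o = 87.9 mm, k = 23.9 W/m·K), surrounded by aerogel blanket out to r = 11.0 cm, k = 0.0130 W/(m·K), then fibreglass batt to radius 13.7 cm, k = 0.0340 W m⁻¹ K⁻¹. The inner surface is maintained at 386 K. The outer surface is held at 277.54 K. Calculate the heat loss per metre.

Q' = 28.7 W/m

Series thermal resistances, inner to outer:
  R'_titanium = ln(0.0879/0.0717)/(2πk) = 0.2037/(2π·23.9) = 0.001357 m·K/W
  R'_aerogel blanket = ln(0.110/0.0879)/(2πk) = 0.2243/(2π·0.0130) = 2.746 m·K/W
  R'_fibreglass batt = ln(0.137/0.110)/(2πk) = 0.2195/(2π·0.0340) = 1.027 m·K/W
ΣR = 0.001357 + 2.746 + 1.027 = 3.774 m·K/W
Q' = ΔT/ΣR = (386 K − 277.54 K)/3.774 = 28.7 W/m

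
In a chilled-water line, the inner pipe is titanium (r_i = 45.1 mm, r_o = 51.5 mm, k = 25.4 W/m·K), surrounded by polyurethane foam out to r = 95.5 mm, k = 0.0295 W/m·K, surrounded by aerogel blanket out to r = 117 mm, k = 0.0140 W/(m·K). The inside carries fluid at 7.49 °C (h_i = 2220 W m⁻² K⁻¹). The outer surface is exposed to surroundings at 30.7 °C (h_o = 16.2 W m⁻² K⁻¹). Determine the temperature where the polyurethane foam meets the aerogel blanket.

Series thermal resistances, inner to outer:
  R'_conv,in = 1/(2πr h) = 1/(2π·0.0451·2220) = 0.001590 m·K/W
  R'_titanium = ln(0.0515/0.0451)/(2πk) = 0.1327/(2π·25.4) = 8.315×10^-4 m·K/W
  R'_polyurethane foam = ln(0.0955/0.0515)/(2πk) = 0.6175/(2π·0.0295) = 3.332 m·K/W
  R'_aerogel blanket = ln(0.117/0.0955)/(2πk) = 0.2030/(2π·0.0140) = 2.308 m·K/W
  R'_conv,out = 1/(2πr h) = 1/(2π·0.117·16.2) = 0.08397 m·K/W
ΣR = 0.001590 + 8.315×10^-4 + 3.332 + 2.308 + 0.08397 = 5.726 m·K/W
Q' = ΔT/ΣR = (7.49 °C − 30.7 °C)/5.726 = -4.053 W/m
From the inner boundary to the polyurethane foam/aerogel blanket interface, ΣR_partial = 3.334 m·K/W.
T_interface = T_in − Q'·ΣR_partial = 7.49 °C − (-4.053)(3.334) = 21.0 °C

T = 21.0 °C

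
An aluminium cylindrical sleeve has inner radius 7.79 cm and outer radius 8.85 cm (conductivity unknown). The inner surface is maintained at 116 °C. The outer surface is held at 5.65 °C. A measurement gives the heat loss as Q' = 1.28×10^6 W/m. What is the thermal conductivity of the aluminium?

ΣR = ΔT/Q' = |116 − 5.65|/1.28×10^6 = 8.621×10^-5 m·K/W
ln(r₂/r₁)/(2πk) = 8.621×10^-5 ⇒ k = 0.1276/(2π·8.621×10^-5) = 236 W/m·K

k = 236 W/m·K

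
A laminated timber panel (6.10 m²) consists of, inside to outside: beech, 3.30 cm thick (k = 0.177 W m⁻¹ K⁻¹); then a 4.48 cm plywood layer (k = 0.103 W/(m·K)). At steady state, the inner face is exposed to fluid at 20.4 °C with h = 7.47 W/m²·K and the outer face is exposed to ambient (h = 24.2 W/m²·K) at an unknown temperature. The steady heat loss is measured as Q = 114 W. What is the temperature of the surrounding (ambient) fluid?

Sum the resistances:
  R_conv,in = 1/(hA) = 1/(7.47·6.10) = 0.02195 K/W
  R_beech = L/(kA) = 0.0330/(0.177·6.10) = 0.03056 K/W
  R_plywood = L/(kA) = 0.0448/(0.103·6.10) = 0.07130 K/W
  R_conv,out = 1/(hA) = 1/(24.2·6.10) = 0.006774 K/W
ΣR = 0.1306 K/W
ΔT = Q·ΣR = 114 × 0.1306 = 14.89 K
Heat flows outward, so T_out = T_in − ΔT = 20.4 − 14.89 = 5.51 °C

T_out = 5.51 °C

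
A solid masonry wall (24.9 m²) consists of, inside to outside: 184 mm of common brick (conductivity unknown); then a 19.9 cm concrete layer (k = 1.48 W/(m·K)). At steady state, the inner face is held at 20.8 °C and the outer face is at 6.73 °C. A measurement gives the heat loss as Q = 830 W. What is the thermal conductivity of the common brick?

k = 0.640 W/m·K

ΣR = ΔT/Q = |20.8 − 6.73|/830 = 0.01695 K/W
Known resistances:
  R_concrete = L/(kA) = 0.199/(1.48·24.9) = 0.005400 K/W
R_common brick = ΣR − ΣR_known = 0.01695 − 0.005400 = 0.01155 K/W
L/(kA) = 0.01155 ⇒ k = 0.184/(0.01155·24.9) = 0.640 W/m·K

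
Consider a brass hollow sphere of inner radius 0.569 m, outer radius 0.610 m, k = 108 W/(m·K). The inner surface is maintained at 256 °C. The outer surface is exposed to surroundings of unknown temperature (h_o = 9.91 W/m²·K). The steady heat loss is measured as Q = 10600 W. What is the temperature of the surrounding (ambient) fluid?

Series resistances:
  R_brass = (1/0.569 − 1/0.610)/(4πk) = 0.1181/(4π·108) = 8.704×10^-5 K/W
  R_conv,out = 1/(4πr²h) = 1/(4π·0.610²·9.91) = 0.02158 K/W
ΣR = 0.02167 K/W
ΔT = Q·ΣR = 10600 × 0.02167 = 229.7 K
Heat flows outward, so T_out = T_in − ΔT = 256 − 229.7 = 26.3 °C

T_out = 26.3 °C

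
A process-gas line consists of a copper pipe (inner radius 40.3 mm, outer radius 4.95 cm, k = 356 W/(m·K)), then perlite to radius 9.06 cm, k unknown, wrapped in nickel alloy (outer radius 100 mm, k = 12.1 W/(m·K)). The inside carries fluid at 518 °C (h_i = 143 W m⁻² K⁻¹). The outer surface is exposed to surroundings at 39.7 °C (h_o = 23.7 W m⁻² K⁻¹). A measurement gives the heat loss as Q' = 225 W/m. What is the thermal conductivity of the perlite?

ΣR = ΔT/Q' = |518 − 39.7|/225 = 2.126 m·K/W
Known resistances:
  R'_conv,in = 1/(2πr h) = 1/(2π·0.0403·143) = 0.02762 m·K/W
  R'_copper = ln(0.0495/0.0403)/(2πk) = 0.2056/(2π·356) = 9.193×10^-5 m·K/W
  R'_nickel alloy = ln(0.100/0.0906)/(2πk) = 0.09872/(2π·12.1) = 0.001298 m·K/W
  R'_conv,out = 1/(2πr h) = 1/(2π·0.100·23.7) = 0.06715 m·K/W
R_perlite = ΣR − ΣR_known = 2.126 − 0.09616 = 2.030 m·K/W
ln(r₂/r₁)/(2πk) = 2.030 ⇒ k = 0.6045/(2π·2.030) = 0.0474 W/m·K

k = 0.0474 W/m·K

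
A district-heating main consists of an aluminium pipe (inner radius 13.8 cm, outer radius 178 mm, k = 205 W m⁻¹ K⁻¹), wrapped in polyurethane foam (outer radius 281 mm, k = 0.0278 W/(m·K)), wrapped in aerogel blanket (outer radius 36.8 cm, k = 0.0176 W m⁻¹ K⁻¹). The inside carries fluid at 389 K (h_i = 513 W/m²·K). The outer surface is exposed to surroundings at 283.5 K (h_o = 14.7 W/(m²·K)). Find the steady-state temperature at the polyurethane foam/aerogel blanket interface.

T = 334.7 K

Resistance network (inner→outer):
  R'_conv,in = 1/(2πr h) = 1/(2π·0.138·513) = 0.002248 m·K/W
  R'_aluminium = ln(0.178/0.138)/(2πk) = 0.2545/(2π·205) = 1.976×10^-4 m·K/W
  R'_polyurethane foam = ln(0.281/0.178)/(2πk) = 0.4566/(2π·0.0278) = 2.614 m·K/W
  R'_aerogel blanket = ln(0.368/0.281)/(2πk) = 0.2697/(2π·0.0176) = 2.439 m·K/W
  R'_conv,out = 1/(2πr h) = 1/(2π·0.368·14.7) = 0.02942 m·K/W
ΣR = 0.002248 + 1.976×10^-4 + 2.614 + 2.439 + 0.02942 = 5.085 m·K/W
Q' = ΔT/ΣR = (389 K − 283.5 K)/5.085 = 20.75 W/m
From the inner boundary to the polyurethane foam/aerogel blanket interface, ΣR_partial = 2.616 m·K/W.
T_interface = T_in − Q'·ΣR_partial = 389 K − (20.75)(2.616) = 334.7 K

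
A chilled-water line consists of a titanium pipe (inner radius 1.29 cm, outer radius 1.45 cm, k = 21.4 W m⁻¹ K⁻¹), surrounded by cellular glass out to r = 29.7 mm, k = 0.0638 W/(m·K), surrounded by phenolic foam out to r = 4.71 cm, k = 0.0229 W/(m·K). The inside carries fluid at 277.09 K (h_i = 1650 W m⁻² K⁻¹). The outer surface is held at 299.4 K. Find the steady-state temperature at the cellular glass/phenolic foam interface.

T = 285.1 K

Resistance network (inner→outer):
  R'_conv,in = 1/(2πr h) = 1/(2π·0.0129·1650) = 0.007477 m·K/W
  R'_titanium = ln(0.0145/0.0129)/(2πk) = 0.1169/(2π·21.4) = 8.696×10^-4 m·K/W
  R'_cellular glass = ln(0.0297/0.0145)/(2πk) = 0.7170/(2π·0.0638) = 1.789 m·K/W
  R'_phenolic foam = ln(0.0471/0.0297)/(2πk) = 0.4611/(2π·0.0229) = 3.205 m·K/W
ΣR = 0.007477 + 8.696×10^-4 + 1.789 + 3.205 = 5.002 m·K/W
Q' = ΔT/ΣR = (277.09 K − 299.4 K)/5.002 = -4.460 W/m
From the inner boundary to the cellular glass/phenolic foam interface, ΣR_partial = 1.797 m·K/W.
T_interface = T_in − Q'·ΣR_partial = 277.09 K − (-4.460)(1.797) = 285.1 K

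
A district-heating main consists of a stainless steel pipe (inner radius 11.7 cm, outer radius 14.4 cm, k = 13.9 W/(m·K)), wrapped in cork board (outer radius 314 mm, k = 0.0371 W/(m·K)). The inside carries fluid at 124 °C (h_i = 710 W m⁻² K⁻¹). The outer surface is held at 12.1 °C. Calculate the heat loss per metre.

Q' = 33.4 W/m

Resistance network (inner→outer):
  R'_conv,in = 1/(2πr h) = 1/(2π·0.117·710) = 0.001916 m·K/W
  R'_stainless steel = ln(0.144/0.117)/(2πk) = 0.2076/(2π·13.9) = 0.002377 m·K/W
  R'_cork board = ln(0.314/0.144)/(2πk) = 0.7796/(2π·0.0371) = 3.344 m·K/W
ΣR = 0.001916 + 0.002377 + 3.344 = 3.348 m·K/W
Q' = ΔT/ΣR = (124 °C − 12.1 °C)/3.348 = 33.4 W/m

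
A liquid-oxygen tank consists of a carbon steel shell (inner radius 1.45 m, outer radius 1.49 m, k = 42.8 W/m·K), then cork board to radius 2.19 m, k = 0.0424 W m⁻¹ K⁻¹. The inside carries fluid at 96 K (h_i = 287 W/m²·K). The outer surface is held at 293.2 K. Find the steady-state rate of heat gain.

Q = 490 W

Series thermal resistances, inner to outer:
  R_conv,in = 1/(4πr²h) = 1/(4π·1.45²·287) = 1.319×10^-4 K/W
  R_carbon steel = (1/1.45 − 1/1.49)/(4πk) = 0.01851/(4π·42.8) = 3.442×10^-5 K/W
  R_cork board = (1/1.49 − 1/2.19)/(4πk) = 0.2145/(4π·0.0424) = 0.4026 K/W
ΣR = 1.319×10^-4 + 3.442×10^-5 + 0.4026 = 0.4028 K/W
Q = ΔT/ΣR = (96 K − 293.2 K)/0.4028 = -490 W
(Negative Q ⇒ heat flows inward; heat gain = 490 W.)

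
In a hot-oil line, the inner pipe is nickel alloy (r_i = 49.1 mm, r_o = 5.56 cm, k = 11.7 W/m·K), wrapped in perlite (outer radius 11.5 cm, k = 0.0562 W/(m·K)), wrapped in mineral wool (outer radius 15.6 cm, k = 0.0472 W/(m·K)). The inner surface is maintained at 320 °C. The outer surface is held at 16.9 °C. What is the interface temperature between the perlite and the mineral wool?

Treat each layer as a resistance in series:
  R'_nickel alloy = ln(0.0556/0.0491)/(2πk) = 0.1243/(2π·11.7) = 0.001691 m·K/W
  R'_perlite = ln(0.115/0.0556)/(2πk) = 0.7267/(2π·0.0562) = 2.058 m·K/W
  R'_mineral wool = ln(0.156/0.115)/(2πk) = 0.3049/(2π·0.0472) = 1.028 m·K/W
ΣR = 0.001691 + 2.058 + 1.028 = 3.088 m·K/W
Q' = ΔT/ΣR = (320 °C − 16.9 °C)/3.088 = 98.15 W/m
From the inner boundary to the perlite/mineral wool interface, ΣR_partial = 2.060 m·K/W.
T_interface = T_in − Q'·ΣR_partial = 320 °C − (98.15)(2.060) = 118 °C

T = 118 °C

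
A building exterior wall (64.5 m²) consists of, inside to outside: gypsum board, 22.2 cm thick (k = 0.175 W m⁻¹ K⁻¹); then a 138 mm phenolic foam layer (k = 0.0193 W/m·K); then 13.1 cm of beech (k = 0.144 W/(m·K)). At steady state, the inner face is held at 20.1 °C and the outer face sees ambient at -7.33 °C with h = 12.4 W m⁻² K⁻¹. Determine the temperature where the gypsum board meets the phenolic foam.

Series thermal resistances, inner to outer:
  R_gypsum board = L/(kA) = 0.222/(0.175·64.5) = 0.01967 K/W
  R_phenolic foam = L/(kA) = 0.138/(0.0193·64.5) = 0.1109 K/W
  R_beech = L/(kA) = 0.131/(0.144·64.5) = 0.01410 K/W
  R_conv,out = 1/(hA) = 1/(12.4·64.5) = 0.001250 K/W
ΣR = 0.01967 + 0.1109 + 0.01410 + 0.001250 = 0.1459 K/W
Q = ΔT/ΣR = (20.1 °C − -7.33 °C)/0.1459 = 188.0 W
From the inner boundary to the gypsum board/phenolic foam interface, ΣR_partial = 0.01967 K/W.
T_interface = T_in − Q·ΣR_partial = 20.1 °C − (188.0)(0.01967) = 16.4 °C

T = 16.4 °C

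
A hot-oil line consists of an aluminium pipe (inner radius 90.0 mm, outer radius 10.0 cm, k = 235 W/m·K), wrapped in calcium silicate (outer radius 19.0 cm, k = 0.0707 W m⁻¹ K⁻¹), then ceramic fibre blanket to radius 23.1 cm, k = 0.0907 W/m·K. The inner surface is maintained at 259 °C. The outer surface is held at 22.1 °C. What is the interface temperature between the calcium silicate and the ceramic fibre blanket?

T = 67.5 °C

Series thermal resistances, inner to outer:
  R'_aluminium = ln(0.100/0.0900)/(2πk) = 0.1054/(2π·235) = 7.136×10^-5 m·K/W
  R'_calcium silicate = ln(0.190/0.100)/(2πk) = 0.6419/(2π·0.0707) = 1.445 m·K/W
  R'_ceramic fibre blanket = ln(0.231/0.190)/(2πk) = 0.1954/(2π·0.0907) = 0.3429 m·K/W
ΣR = 7.136×10^-5 + 1.445 + 0.3429 = 1.788 m·K/W
Q' = ΔT/ΣR = (259 °C − 22.1 °C)/1.788 = 132.5 W/m
From the inner boundary to the calcium silicate/ceramic fibre blanket interface, ΣR_partial = 1.445 m·K/W.
T_interface = T_in − Q'·ΣR_partial = 259 °C − (132.5)(1.445) = 67.5 °C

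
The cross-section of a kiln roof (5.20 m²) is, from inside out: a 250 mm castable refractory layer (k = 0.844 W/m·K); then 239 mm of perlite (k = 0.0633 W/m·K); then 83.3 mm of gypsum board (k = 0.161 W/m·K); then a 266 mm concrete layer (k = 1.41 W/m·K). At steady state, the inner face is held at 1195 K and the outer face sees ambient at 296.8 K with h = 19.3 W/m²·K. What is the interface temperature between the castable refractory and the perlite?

Treat each layer as a resistance in series:
  R_castable refractory = L/(kA) = 0.250/(0.844·5.20) = 0.05696 K/W
  R_perlite = L/(kA) = 0.239/(0.0633·5.20) = 0.7261 K/W
  R_gypsum board = L/(kA) = 0.0833/(0.161·5.20) = 0.09950 K/W
  R_concrete = L/(kA) = 0.266/(1.41·5.20) = 0.03628 K/W
  R_conv,out = 1/(hA) = 1/(19.3·5.20) = 0.009964 K/W
ΣR = 0.05696 + 0.7261 + 0.09950 + 0.03628 + 0.009964 = 0.9288 K/W
Q = ΔT/ΣR = (1195 K − 296.8 K)/0.9288 = 967.1 W
From the inner boundary to the castable refractory/perlite interface, ΣR_partial = 0.05696 K/W.
T_interface = T_in − Q·ΣR_partial = 1195 K − (967.1)(0.05696) = 1140 K

T = 1140 K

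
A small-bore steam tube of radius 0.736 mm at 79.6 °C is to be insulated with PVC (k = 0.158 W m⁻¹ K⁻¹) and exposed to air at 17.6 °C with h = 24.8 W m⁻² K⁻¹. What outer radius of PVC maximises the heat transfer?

r_cr = 0.637 cm

For a cylinder, r_cr = k_ins/h = 0.158/24.8 = 0.00637 m = 0.637 cm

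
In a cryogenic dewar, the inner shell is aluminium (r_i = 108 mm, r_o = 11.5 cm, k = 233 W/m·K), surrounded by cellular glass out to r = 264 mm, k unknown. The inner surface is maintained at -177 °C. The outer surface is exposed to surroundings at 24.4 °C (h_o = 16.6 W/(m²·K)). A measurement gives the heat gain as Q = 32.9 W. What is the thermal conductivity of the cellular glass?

k = 0.0645 W/m·K

ΣR = ΔT/Q = |-177 − 24.4|/32.9 = 6.122 K/W
Known resistances:
  R_aluminium = (1/0.108 − 1/0.115)/(4πk) = 0.5636/(4π·233) = 1.925×10^-4 K/W
  R_conv,out = 1/(4πr²h) = 1/(4π·0.264²·16.6) = 0.06878 K/W
R_cellular glass = ΣR − ΣR_known = 6.122 − 0.06897 = 6.053 K/W
(1/r₁−1/r₂)/(4πk) = 6.053 ⇒ k = 4.908/(4π·6.053) = 0.0645 W/m·K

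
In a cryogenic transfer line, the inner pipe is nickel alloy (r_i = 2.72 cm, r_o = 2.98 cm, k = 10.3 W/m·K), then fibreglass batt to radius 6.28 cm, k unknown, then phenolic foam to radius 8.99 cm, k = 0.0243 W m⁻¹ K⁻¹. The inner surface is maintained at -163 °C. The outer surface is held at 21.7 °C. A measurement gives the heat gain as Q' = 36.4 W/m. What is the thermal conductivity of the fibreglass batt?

k = 0.0436 W/m·K

ΣR = ΔT/Q' = |-163 − 21.7|/36.4 = 5.074 m·K/W
Known resistances:
  R'_nickel alloy = ln(0.0298/0.0272)/(2πk) = 0.09129/(2π·10.3) = 0.001411 m·K/W
  R'_phenolic foam = ln(0.0899/0.0628)/(2πk) = 0.3587/(2π·0.0243) = 2.350 m·K/W
R_fibreglass batt = ΣR − ΣR_known = 5.074 − 2.351 = 2.723 m·K/W
ln(r₂/r₁)/(2πk) = 2.723 ⇒ k = 0.7454/(2π·2.723) = 0.0436 W/m·K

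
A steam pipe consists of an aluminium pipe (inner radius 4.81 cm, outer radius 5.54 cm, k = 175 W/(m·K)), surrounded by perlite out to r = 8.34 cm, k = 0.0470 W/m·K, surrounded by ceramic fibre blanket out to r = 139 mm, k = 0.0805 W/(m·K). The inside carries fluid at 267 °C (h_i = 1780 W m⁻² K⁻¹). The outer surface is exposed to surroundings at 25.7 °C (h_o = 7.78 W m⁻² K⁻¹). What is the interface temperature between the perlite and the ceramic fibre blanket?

T = 135 °C

Series thermal resistances, inner to outer:
  R'_conv,in = 1/(2πr h) = 1/(2π·0.0481·1780) = 0.001859 m·K/W
  R'_aluminium = ln(0.0554/0.0481)/(2πk) = 0.1413/(2π·175) = 1.285×10^-4 m·K/W
  R'_perlite = ln(0.0834/0.0554)/(2πk) = 0.4091/(2π·0.0470) = 1.385 m·K/W
  R'_ceramic fibre blanket = ln(0.139/0.0834)/(2πk) = 0.5108/(2π·0.0805) = 1.010 m·K/W
  R'_conv,out = 1/(2πr h) = 1/(2π·0.139·7.78) = 0.1472 m·K/W
ΣR = 0.001859 + 1.285×10^-4 + 1.385 + 1.010 + 0.1472 = 2.544 m·K/W
Q' = ΔT/ΣR = (267 °C − 25.7 °C)/2.544 = 94.85 W/m
From the inner boundary to the perlite/ceramic fibre blanket interface, ΣR_partial = 1.387 m·K/W.
T_interface = T_in − Q'·ΣR_partial = 267 °C − (94.85)(1.387) = 135 °C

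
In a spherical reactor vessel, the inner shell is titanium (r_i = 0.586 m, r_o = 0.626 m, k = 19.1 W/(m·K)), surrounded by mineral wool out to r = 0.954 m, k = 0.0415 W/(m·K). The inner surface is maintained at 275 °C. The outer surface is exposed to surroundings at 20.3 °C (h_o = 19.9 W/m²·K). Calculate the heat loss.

Q = 241 W

Treat each layer as a resistance in series:
  R_titanium = (1/0.586 − 1/0.626)/(4πk) = 0.1090/(4π·19.1) = 4.543×10^-4 K/W
  R_mineral wool = (1/0.626 − 1/0.954)/(4πk) = 0.5492/(4π·0.0415) = 1.053 K/W
  R_conv,out = 1/(4πr²h) = 1/(4π·0.954²·19.9) = 0.004394 K/W
ΣR = 4.543×10^-4 + 1.053 + 0.004394 = 1.058 K/W
Q = ΔT/ΣR = (275 °C − 20.3 °C)/1.058 = 241 W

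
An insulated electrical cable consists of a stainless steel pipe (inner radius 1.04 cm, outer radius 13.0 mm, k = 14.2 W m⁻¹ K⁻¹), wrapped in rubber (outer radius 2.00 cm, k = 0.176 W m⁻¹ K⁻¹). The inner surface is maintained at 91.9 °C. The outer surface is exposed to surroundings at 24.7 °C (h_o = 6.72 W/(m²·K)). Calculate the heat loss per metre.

Q' = 42.6 W/m

Series thermal resistances, inner to outer:
  R'_stainless steel = ln(0.0130/0.0104)/(2πk) = 0.2231/(2π·14.2) = 0.002501 m·K/W
  R'_rubber = ln(0.0200/0.0130)/(2πk) = 0.4308/(2π·0.176) = 0.3896 m·K/W
  R'_conv,out = 1/(2πr h) = 1/(2π·0.0200·6.72) = 1.184 m·K/W
ΣR = 0.002501 + 0.3896 + 1.184 = 1.576 m·K/W
Q' = ΔT/ΣR = (91.9 °C − 24.7 °C)/1.576 = 42.6 W/m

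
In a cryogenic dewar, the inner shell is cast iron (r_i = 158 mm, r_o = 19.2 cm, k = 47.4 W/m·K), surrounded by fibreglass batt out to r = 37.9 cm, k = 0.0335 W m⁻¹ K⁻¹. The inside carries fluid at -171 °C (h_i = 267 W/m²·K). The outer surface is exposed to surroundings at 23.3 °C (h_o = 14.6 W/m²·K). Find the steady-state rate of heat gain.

Q = 31.6 W

Treat each layer as a resistance in series:
  R_conv,in = 1/(4πr²h) = 1/(4π·0.158²·267) = 0.01194 K/W
  R_cast iron = (1/0.158 − 1/0.192)/(4πk) = 1.121/(4π·47.4) = 0.001882 K/W
  R_fibreglass batt = (1/0.192 − 1/0.379)/(4πk) = 2.570/(4π·0.0335) = 6.104 K/W
  R_conv,out = 1/(4πr²h) = 1/(4π·0.379²·14.6) = 0.03795 K/W
ΣR = 0.01194 + 0.001882 + 6.104 + 0.03795 = 6.156 K/W
Q = ΔT/ΣR = (-171 °C − 23.3 °C)/6.156 = -31.6 W
(Negative Q ⇒ heat flows inward; heat gain = 31.6 W.)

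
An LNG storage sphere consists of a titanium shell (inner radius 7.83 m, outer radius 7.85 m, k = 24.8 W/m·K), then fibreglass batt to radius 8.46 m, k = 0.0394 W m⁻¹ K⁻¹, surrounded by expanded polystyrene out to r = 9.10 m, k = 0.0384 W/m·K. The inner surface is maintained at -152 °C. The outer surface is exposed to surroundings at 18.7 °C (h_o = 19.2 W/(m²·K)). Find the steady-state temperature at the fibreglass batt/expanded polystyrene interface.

T = -63.6 °C

Treat each layer as a resistance in series:
  R_titanium = (1/7.83 − 1/7.85)/(4πk) = 3.254×10^-4/(4π·24.8) = 1.044×10^-6 K/W
  R_fibreglass batt = (1/7.85 − 1/8.46)/(4πk) = 0.009185/(4π·0.0394) = 0.01855 K/W
  R_expanded polystyrene = (1/8.46 − 1/9.10)/(4πk) = 0.008313/(4π·0.0384) = 0.01723 K/W
  R_conv,out = 1/(4πr²h) = 1/(4π·9.10²·19.2) = 5.005×10^-5 K/W
ΣR = 1.044×10^-6 + 0.01855 + 0.01723 + 5.005×10^-5 = 0.03583 K/W
Q = ΔT/ΣR = (-152 °C − 18.7 °C)/0.03583 = -4764 W
From the inner boundary to the fibreglass batt/expanded polystyrene interface, ΣR_partial = 0.01855 K/W.
T_interface = T_in − Q·ΣR_partial = -152 °C − (-4764)(0.01855) = -63.6 °C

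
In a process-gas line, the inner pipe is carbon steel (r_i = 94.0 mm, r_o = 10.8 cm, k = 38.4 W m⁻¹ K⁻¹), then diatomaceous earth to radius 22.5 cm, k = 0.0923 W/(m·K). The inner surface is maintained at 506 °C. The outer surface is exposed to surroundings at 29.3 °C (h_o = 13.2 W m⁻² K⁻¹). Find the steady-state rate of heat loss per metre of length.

Series thermal resistances, inner to outer:
  R'_carbon steel = ln(0.108/0.0940)/(2πk) = 0.1388/(2π·38.4) = 5.754×10^-4 m·K/W
  R'_diatomaceous earth = ln(0.225/0.108)/(2πk) = 0.7340/(2π·0.0923) = 1.266 m·K/W
  R'_conv,out = 1/(2πr h) = 1/(2π·0.225·13.2) = 0.05359 m·K/W
ΣR = 5.754×10^-4 + 1.266 + 0.05359 = 1.320 m·K/W
Q' = ΔT/ΣR = (506 °C − 29.3 °C)/1.320 = 361 W/m

Q' = 361 W/m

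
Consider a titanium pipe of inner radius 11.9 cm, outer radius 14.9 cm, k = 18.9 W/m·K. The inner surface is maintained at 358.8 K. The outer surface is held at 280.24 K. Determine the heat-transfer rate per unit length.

Q' = 2πk·ΔT/ln(r₂/r₁) = 2π × 18.9 × 78.56 / ln(0.149/0.119) = 41500 W/m

Q' = 41.5 kW/m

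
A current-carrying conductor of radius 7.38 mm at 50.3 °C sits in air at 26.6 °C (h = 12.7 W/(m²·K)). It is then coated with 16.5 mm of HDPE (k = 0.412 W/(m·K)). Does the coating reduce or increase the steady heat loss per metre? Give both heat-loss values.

Critical radius for a cylinder: r_cr = k/h = 0.0324 m = 3.24 cm.
Outer radius after coating: r₂ = 0.00738 + 0.0165 = 0.02388 m.
Since r₁ < r_cr and r₂ ≤ r_cr, the coating moves toward the maximum at r_cr — heat loss rises.
Bare: R = 1/(2πr₁h) = 1.698 m·K/W; Q = 23.7/1.698 = 14.0 W/m.
Coated: R = R_cond + R_conv = 0.9784 m·K/W; Q = 23.7/0.9784 = 24.2 W/m.

increases: 14.0 → 24.2 W/m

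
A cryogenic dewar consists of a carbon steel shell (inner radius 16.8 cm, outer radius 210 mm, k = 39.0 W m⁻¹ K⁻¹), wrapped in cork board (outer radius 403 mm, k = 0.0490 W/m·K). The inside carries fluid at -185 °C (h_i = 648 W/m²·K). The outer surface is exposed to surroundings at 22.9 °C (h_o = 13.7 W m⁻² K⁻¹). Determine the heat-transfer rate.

Q = 55.5 W

Series thermal resistances, inner to outer:
  R_conv,in = 1/(4πr²h) = 1/(4π·0.168²·648) = 0.004351 K/W
  R_carbon steel = (1/0.168 − 1/0.210)/(4πk) = 1.190/(4π·39.0) = 0.002429 K/W
  R_cork board = (1/0.210 − 1/0.403)/(4πk) = 2.281/(4π·0.0490) = 3.704 K/W
  R_conv,out = 1/(4πr²h) = 1/(4π·0.403²·13.7) = 0.03577 K/W
ΣR = 0.004351 + 0.002429 + 3.704 + 0.03577 = 3.747 K/W
Q = ΔT/ΣR = (-185 °C − 22.9 °C)/3.747 = -55.5 W
(Negative Q ⇒ heat flows inward; heat gain = 55.5 W.)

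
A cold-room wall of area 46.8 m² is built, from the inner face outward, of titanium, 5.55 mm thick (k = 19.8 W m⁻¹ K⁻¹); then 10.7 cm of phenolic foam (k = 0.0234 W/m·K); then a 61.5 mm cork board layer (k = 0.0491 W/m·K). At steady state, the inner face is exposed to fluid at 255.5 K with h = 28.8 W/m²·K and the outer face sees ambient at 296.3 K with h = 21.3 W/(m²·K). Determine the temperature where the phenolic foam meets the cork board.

Resistance network (inner→outer):
  R_conv,in = 1/(hA) = 1/(28.8·46.8) = 7.419×10^-4 K/W
  R_titanium = L/(kA) = 0.00555/(19.8·46.8) = 5.989×10^-6 K/W
  R_phenolic foam = L/(kA) = 0.107/(0.0234·46.8) = 0.09771 K/W
  R_cork board = L/(kA) = 0.0615/(0.0491·46.8) = 0.02676 K/W
  R_conv,out = 1/(hA) = 1/(21.3·46.8) = 0.001003 K/W
ΣR = 7.419×10^-4 + 5.989×10^-6 + 0.09771 + 0.02676 + 0.001003 = 0.1262 K/W
Q = ΔT/ΣR = (255.5 K − 296.3 K)/0.1262 = -323.3 W
From the inner boundary to the phenolic foam/cork board interface, ΣR_partial = 0.09846 K/W.
T_interface = T_in − Q·ΣR_partial = 255.5 K − (-323.3)(0.09846) = 287.3 K

T = 287.3 K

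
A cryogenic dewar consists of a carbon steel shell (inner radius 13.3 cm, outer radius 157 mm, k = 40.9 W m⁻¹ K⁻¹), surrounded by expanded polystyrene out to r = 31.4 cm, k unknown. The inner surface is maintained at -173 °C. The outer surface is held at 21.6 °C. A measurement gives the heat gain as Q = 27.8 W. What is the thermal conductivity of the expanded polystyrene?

k = 0.0362 W/m·K

ΣR = ΔT/Q = |-173 − 21.6|/27.8 = 7.000 K/W
Known resistances:
  R_carbon steel = (1/0.133 − 1/0.157)/(4πk) = 1.149/(4π·40.9) = 0.002236 K/W
R_expanded polystyrene = ΣR − ΣR_known = 7.000 − 0.002236 = 6.998 K/W
(1/r₁−1/r₂)/(4πk) = 6.998 ⇒ k = 3.185/(4π·6.998) = 0.0362 W/m·K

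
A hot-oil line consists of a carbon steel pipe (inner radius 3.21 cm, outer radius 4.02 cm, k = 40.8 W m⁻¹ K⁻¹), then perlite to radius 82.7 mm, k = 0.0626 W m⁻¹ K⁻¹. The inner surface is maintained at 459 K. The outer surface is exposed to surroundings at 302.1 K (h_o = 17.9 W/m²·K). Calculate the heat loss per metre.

Q' = 80.8 W/m

Series thermal resistances, inner to outer:
  R'_carbon steel = ln(0.0402/0.0321)/(2πk) = 0.2250/(2π·40.8) = 8.777×10^-4 m·K/W
  R'_perlite = ln(0.0827/0.0402)/(2πk) = 0.7214/(2π·0.0626) = 1.834 m·K/W
  R'_conv,out = 1/(2πr h) = 1/(2π·0.0827·17.9) = 0.1075 m·K/W
ΣR = 8.777×10^-4 + 1.834 + 0.1075 = 1.942 m·K/W
Q' = ΔT/ΣR = (459 K − 302.1 K)/1.942 = 80.8 W/m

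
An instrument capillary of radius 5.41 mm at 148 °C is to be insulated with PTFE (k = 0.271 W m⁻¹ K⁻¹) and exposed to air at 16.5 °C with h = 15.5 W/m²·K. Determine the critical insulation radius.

r_cr = 1.75 cm

For a cylinder, r_cr = k_ins/h = 0.271/15.5 = 0.0175 m = 1.75 cm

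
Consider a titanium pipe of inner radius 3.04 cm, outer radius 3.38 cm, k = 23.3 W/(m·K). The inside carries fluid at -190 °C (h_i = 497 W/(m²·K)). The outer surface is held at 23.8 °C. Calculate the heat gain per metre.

Q' = 19.0 kW/m

Series thermal resistances, inner to outer:
  R'_conv,in = 1/(2πr h) = 1/(2π·0.0304·497) = 0.01053 m·K/W
  R'_titanium = ln(0.0338/0.0304)/(2πk) = 0.1060/(2π·23.3) = 7.242×10^-4 m·K/W
ΣR = 0.01053 + 7.242×10^-4 = 0.01125 m·K/W
Q' = ΔT/ΣR = (-190 °C − 23.8 °C)/0.01125 = -19000 W/m
(Negative Q' ⇒ heat flows inward; heat gain = 19000 W/m.)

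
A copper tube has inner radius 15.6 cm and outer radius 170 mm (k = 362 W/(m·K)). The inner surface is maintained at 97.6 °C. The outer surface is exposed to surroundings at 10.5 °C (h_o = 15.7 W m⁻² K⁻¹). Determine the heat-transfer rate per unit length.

Treat each layer as a resistance in series:
  R'_copper = ln(0.170/0.156)/(2πk) = 0.08594/(2π·362) = 3.778×10^-5 m·K/W
  R'_conv,out = 1/(2πr h) = 1/(2π·0.170·15.7) = 0.05963 m·K/W
ΣR = 3.778×10^-5 + 0.05963 = 0.05967 m·K/W
Q' = ΔT/ΣR = (97.6 °C − 10.5 °C)/0.05967 = 1460 W/m

Q' = 1460 W/m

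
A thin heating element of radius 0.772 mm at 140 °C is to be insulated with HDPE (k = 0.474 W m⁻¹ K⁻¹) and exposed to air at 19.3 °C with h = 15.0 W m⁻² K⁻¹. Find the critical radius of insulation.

r_cr = 3.16 cm

For a cylinder, r_cr = k_ins/h = 0.474/15.0 = 0.0316 m = 3.16 cm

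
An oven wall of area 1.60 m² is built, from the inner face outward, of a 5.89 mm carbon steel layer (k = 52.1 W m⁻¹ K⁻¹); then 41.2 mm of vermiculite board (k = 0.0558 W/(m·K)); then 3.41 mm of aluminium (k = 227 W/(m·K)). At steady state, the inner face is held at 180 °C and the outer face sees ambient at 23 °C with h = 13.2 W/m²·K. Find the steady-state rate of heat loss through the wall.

Treat each layer as a resistance in series:
  R_carbon steel = L/(kA) = 0.00589/(52.1·1.60) = 7.066×10^-5 K/W
  R_vermiculite board = L/(kA) = 0.0412/(0.0558·1.60) = 0.4615 K/W
  R_aluminium = L/(kA) = 0.00341/(227·1.60) = 9.389×10^-6 K/W
  R_conv,out = 1/(hA) = 1/(13.2·1.60) = 0.04735 K/W
ΣR = 7.066×10^-5 + 0.4615 + 9.389×10^-6 + 0.04735 = 0.5089 K/W
Q = ΔT/ΣR = (180 °C − 23 °C)/0.5089 = 309 W

Q = 309 W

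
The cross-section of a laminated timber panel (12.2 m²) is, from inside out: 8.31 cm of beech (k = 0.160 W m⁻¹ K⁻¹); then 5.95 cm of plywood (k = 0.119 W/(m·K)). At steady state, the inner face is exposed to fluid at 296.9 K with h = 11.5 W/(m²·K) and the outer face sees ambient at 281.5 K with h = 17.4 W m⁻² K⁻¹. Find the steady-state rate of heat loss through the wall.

Q = 161 W

Resistance network (inner→outer):
  R_conv,in = 1/(hA) = 1/(11.5·12.2) = 0.007128 K/W
  R_beech = L/(kA) = 0.0831/(0.160·12.2) = 0.04257 K/W
  R_plywood = L/(kA) = 0.0595/(0.119·12.2) = 0.04098 K/W
  R_conv,out = 1/(hA) = 1/(17.4·12.2) = 0.004711 K/W
ΣR = 0.007128 + 0.04257 + 0.04098 + 0.004711 = 0.09539 K/W
Q = ΔT/ΣR = (296.9 K − 281.5 K)/0.09539 = 161 W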